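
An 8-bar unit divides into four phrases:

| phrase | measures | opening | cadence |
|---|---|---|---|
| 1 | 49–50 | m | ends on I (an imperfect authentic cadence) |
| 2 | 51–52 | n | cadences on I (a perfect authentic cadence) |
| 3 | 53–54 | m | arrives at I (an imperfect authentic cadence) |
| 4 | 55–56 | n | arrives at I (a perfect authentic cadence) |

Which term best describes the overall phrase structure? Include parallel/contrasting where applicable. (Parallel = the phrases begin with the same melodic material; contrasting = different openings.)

The cadence pattern IAC–PAC–IAC–PAC is weak–strong twice, and phrases 3–4 restate phrases 1–2: a period heard twice, not a double period (which would end weakly at phrase 2).

repeated period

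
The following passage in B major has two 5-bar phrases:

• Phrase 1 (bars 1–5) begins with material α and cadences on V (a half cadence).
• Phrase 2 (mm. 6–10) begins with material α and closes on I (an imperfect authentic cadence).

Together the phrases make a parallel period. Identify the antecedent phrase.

phrase 1

The phrase ending with the weaker cadence (half cadence) is the antecedent; the one ending more conclusively (imperfect authentic cadence) is the consequent. The antecedent is phrase 1.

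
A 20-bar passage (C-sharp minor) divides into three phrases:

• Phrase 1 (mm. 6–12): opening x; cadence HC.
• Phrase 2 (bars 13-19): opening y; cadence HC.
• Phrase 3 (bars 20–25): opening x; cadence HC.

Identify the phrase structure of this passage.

phrase group

The final phrase closes with a half cadence, which is not stronger than the preceding half cadence; the 3 phrases lack an overall antecedent–consequent design and so form a phrase group.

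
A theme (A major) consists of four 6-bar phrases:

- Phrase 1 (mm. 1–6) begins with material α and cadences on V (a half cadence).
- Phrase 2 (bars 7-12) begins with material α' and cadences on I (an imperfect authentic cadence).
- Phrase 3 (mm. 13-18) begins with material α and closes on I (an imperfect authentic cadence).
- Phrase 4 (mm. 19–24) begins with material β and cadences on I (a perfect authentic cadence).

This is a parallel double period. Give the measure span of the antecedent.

measures 1–12

In a double period the first pair of phrases (ending imperfect authentic cadence) is the large antecedent and the second pair (ending perfect authentic cadence) is the large consequent; the antecedent is measures 1–12.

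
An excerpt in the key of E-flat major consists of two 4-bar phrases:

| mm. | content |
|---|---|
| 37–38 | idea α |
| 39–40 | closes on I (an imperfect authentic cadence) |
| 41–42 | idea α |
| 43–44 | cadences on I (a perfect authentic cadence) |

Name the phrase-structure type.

parallel period

Phrase 1 ends with an imperfect authentic cadence (weaker) and phrase 2 with a perfect authentic cadence (stronger): antecedent + consequent = a period.
The two phrases open with the same material (α / α), so the period is parallel.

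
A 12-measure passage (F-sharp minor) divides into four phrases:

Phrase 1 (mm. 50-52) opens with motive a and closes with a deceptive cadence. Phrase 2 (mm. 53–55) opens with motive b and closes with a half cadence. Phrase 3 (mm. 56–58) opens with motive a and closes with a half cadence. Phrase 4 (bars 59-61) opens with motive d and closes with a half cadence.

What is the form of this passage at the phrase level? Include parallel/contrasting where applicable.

Phrase 4 ends with a half cadence, no stronger than phrase 2's half cadence, so the four phrases do not form a double period; nor do phrases 3–4 duplicate 1–2, so it is not a repeated period. With no phrase reaching a conclusive cadence, the passage is a phrase group.

phrase group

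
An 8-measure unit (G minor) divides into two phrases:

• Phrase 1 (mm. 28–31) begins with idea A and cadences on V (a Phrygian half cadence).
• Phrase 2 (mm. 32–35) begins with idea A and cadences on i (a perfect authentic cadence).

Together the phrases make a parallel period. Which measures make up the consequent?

The phrase ending with the weaker cadence (Phrygian half cadence) is the antecedent; the one ending more conclusively (perfect authentic cadence) is the consequent. The consequent is measures 32–35.

measures 32–35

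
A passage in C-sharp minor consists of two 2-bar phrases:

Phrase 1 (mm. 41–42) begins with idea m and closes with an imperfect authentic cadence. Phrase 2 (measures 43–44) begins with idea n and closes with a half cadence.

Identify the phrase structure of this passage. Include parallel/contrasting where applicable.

The second phrase closes with a half cadence, which is not stronger than the first phrase's imperfect authentic cadence; without a weak→strong cadential pair there is no antecedent–consequent relationship, so this is a phrase group rather than a period.

phrase group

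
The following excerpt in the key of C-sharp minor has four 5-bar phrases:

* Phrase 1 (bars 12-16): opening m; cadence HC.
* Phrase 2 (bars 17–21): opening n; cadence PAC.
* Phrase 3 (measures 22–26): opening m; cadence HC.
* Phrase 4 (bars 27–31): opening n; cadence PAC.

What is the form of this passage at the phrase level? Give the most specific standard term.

The cadence pattern HC–PAC–HC–PAC is weak–strong twice, and phrases 3–4 restate phrases 1–2: a period heard twice, not a double period (which would end weakly at phrase 2).

repeated period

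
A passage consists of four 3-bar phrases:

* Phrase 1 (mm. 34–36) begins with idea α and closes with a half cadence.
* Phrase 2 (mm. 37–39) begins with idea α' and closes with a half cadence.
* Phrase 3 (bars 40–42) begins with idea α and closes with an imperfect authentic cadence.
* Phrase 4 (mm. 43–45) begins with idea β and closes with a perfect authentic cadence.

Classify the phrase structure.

Four phrases in two halves: the first half (bars 34–39) ends with a half cadence, the second (mm. 40-45) with a perfect authentic cadence — a large antecedent–consequent pair, i.e. a double period.
Phrase 3 begins with the same material as phrase 1, making it parallel.

parallel double period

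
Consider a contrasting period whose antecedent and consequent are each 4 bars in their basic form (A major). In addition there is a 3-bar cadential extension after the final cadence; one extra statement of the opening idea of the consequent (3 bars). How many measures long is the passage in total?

Basic contrasting period: 4 + 4 = 8 bars.
8 (basic form) + 3 (cadential extension) + 3 (extra statement) = 14.

14 measures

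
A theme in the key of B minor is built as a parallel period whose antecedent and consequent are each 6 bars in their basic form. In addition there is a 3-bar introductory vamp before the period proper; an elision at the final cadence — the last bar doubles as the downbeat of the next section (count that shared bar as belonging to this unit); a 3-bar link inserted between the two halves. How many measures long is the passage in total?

Basic parallel period: 6 + 6 = 12 bars.
12 (basic form) + 3 (introduction) + 3 (link) = 18.
The elision shares a bar with the next section but does not change this unit's count.

18 measures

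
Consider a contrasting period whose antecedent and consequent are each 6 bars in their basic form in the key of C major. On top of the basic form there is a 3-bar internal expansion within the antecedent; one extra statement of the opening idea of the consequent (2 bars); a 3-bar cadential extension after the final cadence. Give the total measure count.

20 measures

Basic contrasting period: 6 + 6 = 12 bars.
12 (basic form) + 3 (internal expansion) + 2 (extra statement) + 3 (cadential extension) = 20.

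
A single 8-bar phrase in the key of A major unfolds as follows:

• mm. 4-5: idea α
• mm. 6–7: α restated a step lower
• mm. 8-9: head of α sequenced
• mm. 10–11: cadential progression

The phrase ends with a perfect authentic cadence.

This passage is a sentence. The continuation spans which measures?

After the presentation (mm. 4–7), the continuation covers the fragmentation through the cadence: bars 8-11.

measures 8–11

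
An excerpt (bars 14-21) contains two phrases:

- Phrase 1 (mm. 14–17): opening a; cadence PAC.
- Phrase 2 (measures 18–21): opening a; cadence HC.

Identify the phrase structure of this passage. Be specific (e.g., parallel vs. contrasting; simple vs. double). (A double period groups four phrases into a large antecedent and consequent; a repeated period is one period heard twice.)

phrase group

The second phrase closes with a half cadence, which is not stronger than the first phrase's perfect authentic cadence; without a weak→strong cadential pair there is no antecedent–consequent relationship, so this is a phrase group rather than a period.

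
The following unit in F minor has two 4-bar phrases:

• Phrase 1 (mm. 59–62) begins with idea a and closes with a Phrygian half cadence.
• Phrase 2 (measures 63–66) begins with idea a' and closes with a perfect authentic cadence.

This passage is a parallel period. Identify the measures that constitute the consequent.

The antecedent is the phrase ending with the weaker cadence (Phrygian half cadence, phrase 1) and the consequent the one ending more conclusively (perfect authentic cadence, phrase 2); the consequent is mm. 63–66.

measures 63–66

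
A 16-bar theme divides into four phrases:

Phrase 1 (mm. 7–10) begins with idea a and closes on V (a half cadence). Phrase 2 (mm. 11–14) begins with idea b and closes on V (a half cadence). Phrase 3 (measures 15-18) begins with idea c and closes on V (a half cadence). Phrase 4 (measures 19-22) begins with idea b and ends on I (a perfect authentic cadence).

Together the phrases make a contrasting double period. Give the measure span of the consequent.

In a double period the first pair of phrases (ending half cadence) is the large antecedent and the second pair (ending perfect authentic cadence) is the large consequent; the consequent is measures 15–22.

measures 15–22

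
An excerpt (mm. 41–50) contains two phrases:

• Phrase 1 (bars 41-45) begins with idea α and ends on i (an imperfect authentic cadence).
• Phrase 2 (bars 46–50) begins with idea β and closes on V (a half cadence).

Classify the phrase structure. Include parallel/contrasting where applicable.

phrase group

The second phrase closes with a half cadence, which is not stronger than the first phrase's imperfect authentic cadence; without a weak→strong cadential pair there is no antecedent–consequent relationship, so this is a phrase group rather than a period.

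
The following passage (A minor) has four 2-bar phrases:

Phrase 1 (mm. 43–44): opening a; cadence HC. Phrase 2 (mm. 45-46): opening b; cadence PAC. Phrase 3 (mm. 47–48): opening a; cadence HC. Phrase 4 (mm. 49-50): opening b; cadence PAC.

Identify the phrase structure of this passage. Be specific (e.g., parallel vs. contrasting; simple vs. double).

The cadence pattern HC–PAC–HC–PAC is weak–strong twice, and phrases 3–4 restate phrases 1–2: a period heard twice, not a double period (which would end weakly at phrase 2).

repeated period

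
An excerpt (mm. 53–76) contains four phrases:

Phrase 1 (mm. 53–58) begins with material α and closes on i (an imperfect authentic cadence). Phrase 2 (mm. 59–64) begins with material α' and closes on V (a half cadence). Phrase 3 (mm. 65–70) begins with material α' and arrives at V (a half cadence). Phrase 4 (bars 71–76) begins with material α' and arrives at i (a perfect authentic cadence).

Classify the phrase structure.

Four phrases in two halves: the first half (bars 53-64) ends with a half cadence, the second (mm. 65-76) with a perfect authentic cadence — a large antecedent–consequent pair, i.e. a double period.
Phrase 3 begins with the same material as phrase 1, making it parallel.

parallel double period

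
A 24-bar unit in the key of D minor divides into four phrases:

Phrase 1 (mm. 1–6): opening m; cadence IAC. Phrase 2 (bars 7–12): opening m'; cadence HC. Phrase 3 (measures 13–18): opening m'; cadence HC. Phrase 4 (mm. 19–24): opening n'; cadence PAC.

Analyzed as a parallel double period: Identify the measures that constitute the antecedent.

measures 1–12

In a double period the four phrases pair into a large antecedent (phrases 1–2, ending half cadence) and a large consequent (phrases 3–4, ending perfect authentic cadence). The antecedent spans mm. 1–12.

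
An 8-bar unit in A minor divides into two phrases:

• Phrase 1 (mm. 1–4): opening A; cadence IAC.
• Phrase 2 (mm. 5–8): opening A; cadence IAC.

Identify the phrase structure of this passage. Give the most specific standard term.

repeated phrase

Both phrases have the same opening (A) and the same cadence (imperfect authentic cadence): the second is a restatement, not a consequent, so this is a repeated phrase rather than a period.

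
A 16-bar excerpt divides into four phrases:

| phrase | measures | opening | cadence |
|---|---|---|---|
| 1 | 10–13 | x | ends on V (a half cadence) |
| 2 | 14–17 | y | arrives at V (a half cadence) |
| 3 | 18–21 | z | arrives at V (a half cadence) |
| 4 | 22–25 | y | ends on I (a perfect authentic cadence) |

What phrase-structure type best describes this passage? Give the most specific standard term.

Four phrases in two halves: the first half (bars 10–17) ends with a half cadence, the second (bars 18–25) with a perfect authentic cadence — a large antecedent–consequent pair, i.e. a double period.
Phrase 3 begins with different material from phrase 1, making it contrasting.

contrasting double period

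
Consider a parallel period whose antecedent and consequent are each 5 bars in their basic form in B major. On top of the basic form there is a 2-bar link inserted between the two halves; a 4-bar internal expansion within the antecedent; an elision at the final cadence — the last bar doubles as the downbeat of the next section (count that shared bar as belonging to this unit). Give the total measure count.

16 measures

Basic parallel period: 5 + 5 = 10 bars.
10 (basic form) + 2 (link) + 4 (internal expansion) = 16.
The elision shares a bar with the next section but does not change this unit's count.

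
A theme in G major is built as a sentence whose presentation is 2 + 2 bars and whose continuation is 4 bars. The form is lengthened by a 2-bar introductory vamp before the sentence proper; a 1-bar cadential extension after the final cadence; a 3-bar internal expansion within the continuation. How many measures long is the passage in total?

Basic sentence: 2 + 2 + 4 = 8 bars.
8 (basic form) + 2 (introduction) + 1 (cadential extension) + 3 (internal expansion) = 14.

14 measures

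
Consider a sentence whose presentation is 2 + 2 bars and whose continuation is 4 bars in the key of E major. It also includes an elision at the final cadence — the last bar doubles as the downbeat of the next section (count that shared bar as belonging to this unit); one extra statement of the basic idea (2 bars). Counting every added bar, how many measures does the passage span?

Basic sentence: 2 + 2 + 4 = 8 bars.
8 (basic form) + 2 (extra statement) = 10.
The elision shares a bar with the next section but does not change this unit's count.

10 measures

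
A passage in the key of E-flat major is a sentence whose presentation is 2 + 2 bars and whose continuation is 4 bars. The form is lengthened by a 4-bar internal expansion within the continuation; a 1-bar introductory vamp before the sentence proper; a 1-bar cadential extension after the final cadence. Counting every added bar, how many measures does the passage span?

14 measures

Basic sentence: 2 + 2 + 4 = 8 bars.
8 (basic form) + 4 (internal expansion) + 1 (introduction) + 1 (cadential extension) = 14.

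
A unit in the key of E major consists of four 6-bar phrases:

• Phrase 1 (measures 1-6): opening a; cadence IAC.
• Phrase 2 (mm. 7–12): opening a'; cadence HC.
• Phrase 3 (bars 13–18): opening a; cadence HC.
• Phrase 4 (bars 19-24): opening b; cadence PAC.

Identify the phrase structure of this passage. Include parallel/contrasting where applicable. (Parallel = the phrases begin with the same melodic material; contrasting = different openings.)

parallel double period

Four phrases in two halves: the first half (mm. 1–12) ends with a half cadence, the second (measures 13–24) with a perfect authentic cadence — a large antecedent–consequent pair, i.e. a double period.
Phrase 3 begins with the same material as phrase 1, making it parallel.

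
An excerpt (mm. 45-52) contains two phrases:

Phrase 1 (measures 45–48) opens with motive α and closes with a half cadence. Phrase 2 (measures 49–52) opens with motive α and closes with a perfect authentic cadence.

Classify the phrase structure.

parallel period

Phrase 1 ends with a half cadence (weaker) and phrase 2 with a perfect authentic cadence (stronger): antecedent + consequent = a period.
The two phrases open with the same material (α / α), so the period is parallel.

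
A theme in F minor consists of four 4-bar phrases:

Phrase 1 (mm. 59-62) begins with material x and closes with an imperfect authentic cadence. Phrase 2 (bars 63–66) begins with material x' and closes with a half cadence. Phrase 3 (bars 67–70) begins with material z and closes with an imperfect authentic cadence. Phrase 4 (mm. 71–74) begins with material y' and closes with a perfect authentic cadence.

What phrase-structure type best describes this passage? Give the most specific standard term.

Four phrases in two halves: the first half (bars 59–66) ends with a half cadence, the second (mm. 67-74) with a perfect authentic cadence — a large antecedent–consequent pair, i.e. a double period.
Phrase 3 begins with different material from phrase 1, making it contrasting.

contrasting double period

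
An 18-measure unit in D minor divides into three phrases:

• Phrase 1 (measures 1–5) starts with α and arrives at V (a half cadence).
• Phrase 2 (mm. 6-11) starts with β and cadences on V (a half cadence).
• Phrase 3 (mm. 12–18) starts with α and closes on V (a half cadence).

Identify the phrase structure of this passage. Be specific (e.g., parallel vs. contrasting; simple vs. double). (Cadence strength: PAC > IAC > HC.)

The final phrase closes with a half cadence, which is not stronger than the preceding half cadence; the 3 phrases lack an overall antecedent–consequent design and so form a phrase group.

phrase group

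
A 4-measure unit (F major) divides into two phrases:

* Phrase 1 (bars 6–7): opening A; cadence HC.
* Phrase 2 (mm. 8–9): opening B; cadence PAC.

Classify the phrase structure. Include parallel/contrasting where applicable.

contrasting period

Phrase 1 ends with a half cadence (weaker) and phrase 2 with a perfect authentic cadence (stronger): antecedent + consequent = a period.
The two phrases open with different material (A / B), so the period is contrasting.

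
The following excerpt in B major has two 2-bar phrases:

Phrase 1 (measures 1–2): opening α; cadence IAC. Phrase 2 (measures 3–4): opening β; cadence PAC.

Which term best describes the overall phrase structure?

Phrase 1 ends with an imperfect authentic cadence (weaker) and phrase 2 with a perfect authentic cadence (stronger): antecedent + consequent = a period.
The two phrases open with different material (α / β), so the period is contrasting.

contrasting period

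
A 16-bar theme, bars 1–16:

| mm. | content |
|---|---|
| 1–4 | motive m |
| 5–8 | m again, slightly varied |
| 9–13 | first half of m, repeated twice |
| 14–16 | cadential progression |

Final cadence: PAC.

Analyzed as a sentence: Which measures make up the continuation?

After the presentation (mm. 1-8), the continuation covers the fragmentation through the cadence: bars 9–16.

measures 9–16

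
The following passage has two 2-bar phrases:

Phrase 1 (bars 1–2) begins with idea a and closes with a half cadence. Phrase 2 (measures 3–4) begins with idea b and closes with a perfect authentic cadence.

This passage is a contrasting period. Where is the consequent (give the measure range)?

The antecedent is the phrase ending with the weaker cadence (half cadence, phrase 1) and the consequent the one ending more conclusively (perfect authentic cadence, phrase 2); the consequent is measures 3–4.

measures 3–4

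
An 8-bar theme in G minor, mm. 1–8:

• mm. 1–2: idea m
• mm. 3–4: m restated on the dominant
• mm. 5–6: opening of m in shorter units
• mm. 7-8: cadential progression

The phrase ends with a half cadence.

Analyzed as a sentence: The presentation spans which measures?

The presentation of a sentence is the basic idea (mm. 1–2) plus its repetition (measures 3-4); the presentation is therefore mm. 1–4.

measures 1–4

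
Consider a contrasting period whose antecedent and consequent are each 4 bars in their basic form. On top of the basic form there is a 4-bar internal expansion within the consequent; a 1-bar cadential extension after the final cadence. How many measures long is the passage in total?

13 measures

Basic contrasting period: 4 + 4 = 8 bars.
8 (basic form) + 4 (internal expansion) + 1 (cadential extension) = 13.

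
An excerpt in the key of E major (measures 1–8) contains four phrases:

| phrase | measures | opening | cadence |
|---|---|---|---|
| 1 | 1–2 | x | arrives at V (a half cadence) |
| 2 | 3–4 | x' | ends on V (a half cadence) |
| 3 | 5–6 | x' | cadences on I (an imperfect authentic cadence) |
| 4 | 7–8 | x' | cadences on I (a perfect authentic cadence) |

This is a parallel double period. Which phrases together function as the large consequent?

In a double period the first pair of phrases (ending half cadence) is the large antecedent and the second pair (ending perfect authentic cadence) is the large consequent; the consequent is phrases 3 and 4.

phrases 3 and 4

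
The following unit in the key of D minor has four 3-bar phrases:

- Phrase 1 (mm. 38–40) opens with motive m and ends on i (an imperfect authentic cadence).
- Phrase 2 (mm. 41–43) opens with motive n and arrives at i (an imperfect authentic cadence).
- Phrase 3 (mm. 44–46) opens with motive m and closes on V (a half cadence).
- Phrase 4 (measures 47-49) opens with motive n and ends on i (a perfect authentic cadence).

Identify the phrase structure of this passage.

Four phrases in two halves: the first half (bars 38–43) ends with an imperfect authentic cadence, the second (measures 44-49) with a perfect authentic cadence — a large antecedent–consequent pair, i.e. a double period.
Phrase 3 begins with the same material as phrase 1, making it parallel.

parallel double period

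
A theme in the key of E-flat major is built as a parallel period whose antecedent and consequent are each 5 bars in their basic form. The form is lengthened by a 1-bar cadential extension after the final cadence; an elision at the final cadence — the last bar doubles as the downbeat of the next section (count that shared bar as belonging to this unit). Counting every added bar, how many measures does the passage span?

11 measures

Basic parallel period: 5 + 5 = 10 bars.
10 (basic form) + 1 (cadential extension) = 11.
The elision shares a bar with the next section but does not change this unit's count.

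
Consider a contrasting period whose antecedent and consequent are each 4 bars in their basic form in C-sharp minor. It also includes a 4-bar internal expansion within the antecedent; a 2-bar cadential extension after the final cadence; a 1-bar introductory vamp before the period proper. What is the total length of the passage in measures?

Basic contrasting period: 4 + 4 = 8 bars.
8 (basic form) + 4 (internal expansion) + 2 (cadential extension) + 1 (introduction) = 15.

15 measures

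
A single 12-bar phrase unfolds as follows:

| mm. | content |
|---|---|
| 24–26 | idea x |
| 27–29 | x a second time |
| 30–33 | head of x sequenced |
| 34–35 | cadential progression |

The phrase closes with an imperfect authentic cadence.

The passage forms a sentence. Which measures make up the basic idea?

The presentation of a sentence is the basic idea (measures 24-26) plus its repetition (mm. 27-29); the basic idea is therefore mm. 24–26.

measures 24–26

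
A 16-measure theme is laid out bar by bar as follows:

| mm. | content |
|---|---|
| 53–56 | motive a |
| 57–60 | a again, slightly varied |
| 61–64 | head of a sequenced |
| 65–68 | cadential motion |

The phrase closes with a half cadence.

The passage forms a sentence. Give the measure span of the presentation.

The presentation of a sentence is the basic idea (mm. 53–56) plus its repetition (mm. 57–60); the presentation is therefore mm. 53-60.

measures 53–60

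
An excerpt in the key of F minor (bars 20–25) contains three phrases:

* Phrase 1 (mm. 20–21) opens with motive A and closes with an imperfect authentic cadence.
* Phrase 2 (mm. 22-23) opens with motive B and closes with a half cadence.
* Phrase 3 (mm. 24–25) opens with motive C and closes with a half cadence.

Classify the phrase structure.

The final phrase closes with a half cadence, which is not stronger than the preceding half cadence; the 3 phrases lack an overall antecedent–consequent design and so form a phrase group.

phrase group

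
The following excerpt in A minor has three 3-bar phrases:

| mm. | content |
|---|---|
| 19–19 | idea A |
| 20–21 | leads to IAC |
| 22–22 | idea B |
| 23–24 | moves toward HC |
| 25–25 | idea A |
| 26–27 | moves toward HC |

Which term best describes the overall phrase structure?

The final phrase closes with a half cadence, which is not stronger than the preceding half cadence; the 3 phrases lack an overall antecedent–consequent design and so form a phrase group.

phrase group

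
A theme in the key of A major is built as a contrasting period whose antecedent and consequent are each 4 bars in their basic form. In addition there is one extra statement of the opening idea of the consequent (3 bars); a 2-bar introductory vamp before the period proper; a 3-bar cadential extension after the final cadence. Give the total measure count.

16 measures

Basic contrasting period: 4 + 4 = 8 bars.
8 (basic form) + 3 (extra statement) + 2 (introduction) + 3 (cadential extension) = 16.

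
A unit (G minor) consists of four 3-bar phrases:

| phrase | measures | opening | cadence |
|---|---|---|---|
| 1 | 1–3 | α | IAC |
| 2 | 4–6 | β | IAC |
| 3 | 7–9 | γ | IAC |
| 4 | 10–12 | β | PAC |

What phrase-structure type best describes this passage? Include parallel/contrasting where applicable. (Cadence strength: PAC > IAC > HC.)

Four phrases in two halves: the first half (mm. 1–6) ends with an imperfect authentic cadence, the second (measures 7-12) with a perfect authentic cadence — a large antecedent–consequent pair, i.e. a double period.
Phrase 3 begins with different material from phrase 1, making it contrasting.

contrasting double period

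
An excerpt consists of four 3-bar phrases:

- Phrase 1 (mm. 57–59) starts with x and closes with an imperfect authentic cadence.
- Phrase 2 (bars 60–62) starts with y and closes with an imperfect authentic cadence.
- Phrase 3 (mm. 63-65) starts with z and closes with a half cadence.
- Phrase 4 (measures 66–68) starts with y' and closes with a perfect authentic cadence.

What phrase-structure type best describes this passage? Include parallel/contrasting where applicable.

Four phrases in two halves: the first half (mm. 57–62) ends with an imperfect authentic cadence, the second (measures 63-68) with a perfect authentic cadence — a large antecedent–consequent pair, i.e. a double period.
Phrase 3 begins with different material from phrase 1, making it contrasting.

contrasting double period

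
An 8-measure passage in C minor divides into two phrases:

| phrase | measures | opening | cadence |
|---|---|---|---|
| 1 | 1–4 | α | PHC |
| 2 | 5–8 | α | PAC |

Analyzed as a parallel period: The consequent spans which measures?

The antecedent is the phrase ending with the weaker cadence (Phrygian half cadence, phrase 1) and the consequent the one ending more conclusively (perfect authentic cadence, phrase 2); the consequent is measures 5–8.

measures 5–8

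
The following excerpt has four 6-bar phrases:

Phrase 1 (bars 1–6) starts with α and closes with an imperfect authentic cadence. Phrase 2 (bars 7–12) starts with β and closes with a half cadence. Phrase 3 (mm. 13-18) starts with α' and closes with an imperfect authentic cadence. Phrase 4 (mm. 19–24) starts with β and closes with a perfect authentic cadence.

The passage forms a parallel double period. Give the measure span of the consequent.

measures 13–24

In a double period the first pair of phrases (ending half cadence) is the large antecedent and the second pair (ending perfect authentic cadence) is the large consequent; the consequent is measures 13–24.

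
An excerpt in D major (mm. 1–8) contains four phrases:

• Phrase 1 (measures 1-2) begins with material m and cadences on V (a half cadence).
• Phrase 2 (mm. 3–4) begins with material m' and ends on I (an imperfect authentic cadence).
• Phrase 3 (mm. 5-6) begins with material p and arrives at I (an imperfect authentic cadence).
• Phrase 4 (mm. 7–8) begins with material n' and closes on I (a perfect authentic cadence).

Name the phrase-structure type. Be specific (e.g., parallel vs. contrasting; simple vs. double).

Four phrases in two halves: the first half (mm. 1-4) ends with an imperfect authentic cadence, the second (measures 5–8) with a perfect authentic cadence — a large antecedent–consequent pair, i.e. a double period.
Phrase 3 begins with different material from phrase 1, making it contrasting.

contrasting double period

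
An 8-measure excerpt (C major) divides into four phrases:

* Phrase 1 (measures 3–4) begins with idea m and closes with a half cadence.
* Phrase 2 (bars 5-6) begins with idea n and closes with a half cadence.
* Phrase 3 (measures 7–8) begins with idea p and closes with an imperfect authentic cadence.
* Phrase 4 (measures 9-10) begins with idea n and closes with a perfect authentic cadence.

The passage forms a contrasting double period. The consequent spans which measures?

measures 7–10

In a double period the four phrases pair into a large antecedent (phrases 1–2, ending half cadence) and a large consequent (phrases 3–4, ending perfect authentic cadence). The consequent spans mm. 7-10.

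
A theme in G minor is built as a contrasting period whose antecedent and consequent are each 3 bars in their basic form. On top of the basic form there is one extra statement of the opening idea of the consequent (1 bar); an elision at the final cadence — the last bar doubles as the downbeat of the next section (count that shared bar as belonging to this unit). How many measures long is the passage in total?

Basic contrasting period: 3 + 3 = 6 bars.
6 (basic form) + 1 (extra statement) = 7.
The elision shares a bar with the next section but does not change this unit's count.

7 measures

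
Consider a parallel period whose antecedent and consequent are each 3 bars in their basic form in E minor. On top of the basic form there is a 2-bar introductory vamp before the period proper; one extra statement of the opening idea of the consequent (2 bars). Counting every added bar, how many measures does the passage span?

10 measures

Basic parallel period: 3 + 3 = 6 bars.
6 (basic form) + 2 (introduction) + 2 (extra statement) = 10.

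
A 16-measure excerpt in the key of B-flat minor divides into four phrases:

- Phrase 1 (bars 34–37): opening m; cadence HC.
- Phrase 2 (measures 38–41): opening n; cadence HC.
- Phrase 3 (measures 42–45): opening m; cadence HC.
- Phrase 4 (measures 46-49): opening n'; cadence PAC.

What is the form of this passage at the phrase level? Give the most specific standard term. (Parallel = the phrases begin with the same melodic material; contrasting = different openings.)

Four phrases in two halves: the first half (bars 34-41) ends with a half cadence, the second (measures 42–49) with a perfect authentic cadence — a large antecedent–consequent pair, i.e. a double period.
Phrase 3 begins with the same material as phrase 1, making it parallel.

parallel double period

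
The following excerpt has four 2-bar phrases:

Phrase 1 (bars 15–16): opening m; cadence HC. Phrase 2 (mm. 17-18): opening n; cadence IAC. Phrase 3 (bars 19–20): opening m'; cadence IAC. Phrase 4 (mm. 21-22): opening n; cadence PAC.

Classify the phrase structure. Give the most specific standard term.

Four phrases in two halves: the first half (bars 15-18) ends with an imperfect authentic cadence, the second (mm. 19–22) with a perfect authentic cadence — a large antecedent–consequent pair, i.e. a double period.
Phrase 3 begins with the same material as phrase 1, making it parallel.

parallel double period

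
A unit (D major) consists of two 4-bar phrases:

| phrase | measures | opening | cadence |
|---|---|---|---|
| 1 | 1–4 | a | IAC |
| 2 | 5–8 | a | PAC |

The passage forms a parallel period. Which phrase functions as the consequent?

phrase 2

The phrase ending with the weaker cadence (imperfect authentic cadence) is the antecedent; the one ending more conclusively (perfect authentic cadence) is the consequent. The consequent is phrase 2.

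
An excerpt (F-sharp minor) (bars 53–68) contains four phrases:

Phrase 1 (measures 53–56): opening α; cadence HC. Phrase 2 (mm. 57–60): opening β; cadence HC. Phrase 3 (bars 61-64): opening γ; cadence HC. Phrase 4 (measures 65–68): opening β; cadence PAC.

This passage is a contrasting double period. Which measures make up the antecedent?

In a double period the four phrases pair into a large antecedent (phrases 1–2, ending half cadence) and a large consequent (phrases 3–4, ending perfect authentic cadence). The antecedent spans measures 53–60.

measures 53–60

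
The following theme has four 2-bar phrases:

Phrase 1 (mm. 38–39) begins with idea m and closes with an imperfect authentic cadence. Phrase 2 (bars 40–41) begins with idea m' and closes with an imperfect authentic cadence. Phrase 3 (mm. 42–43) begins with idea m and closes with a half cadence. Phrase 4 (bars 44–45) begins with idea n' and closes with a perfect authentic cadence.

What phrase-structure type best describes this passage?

parallel double period

Four phrases in two halves: the first half (mm. 38–41) ends with an imperfect authentic cadence, the second (mm. 42–45) with a perfect authentic cadence — a large antecedent–consequent pair, i.e. a double period.
Phrase 3 begins with the same material as phrase 1, making it parallel.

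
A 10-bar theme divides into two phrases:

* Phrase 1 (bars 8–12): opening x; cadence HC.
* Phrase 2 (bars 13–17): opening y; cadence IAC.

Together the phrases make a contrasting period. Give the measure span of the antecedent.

measures 8–12

The phrase ending with the weaker cadence (half cadence) is the antecedent; the one ending more conclusively (imperfect authentic cadence) is the consequent. The antecedent is measures 8–12.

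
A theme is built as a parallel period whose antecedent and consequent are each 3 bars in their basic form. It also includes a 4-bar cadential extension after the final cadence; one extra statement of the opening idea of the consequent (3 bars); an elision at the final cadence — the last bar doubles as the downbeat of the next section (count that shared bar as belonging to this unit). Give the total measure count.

13 measures

Basic parallel period: 3 + 3 = 6 bars.
6 (basic form) + 4 (cadential extension) + 3 (extra statement) = 13.
The elision shares a bar with the next section but does not change this unit's count.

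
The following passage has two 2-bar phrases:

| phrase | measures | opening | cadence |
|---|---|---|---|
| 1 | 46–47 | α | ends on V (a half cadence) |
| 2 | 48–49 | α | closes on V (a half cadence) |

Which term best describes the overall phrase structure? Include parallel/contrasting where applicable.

Both phrases have the same opening (α) and the same cadence (half cadence): the second is a restatement, not a consequent, so this is a repeated phrase rather than a period.

repeated phrase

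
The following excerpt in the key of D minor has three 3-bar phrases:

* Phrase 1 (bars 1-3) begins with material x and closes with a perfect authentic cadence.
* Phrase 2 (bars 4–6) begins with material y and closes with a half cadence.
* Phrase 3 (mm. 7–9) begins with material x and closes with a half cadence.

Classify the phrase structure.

phrase group

The final phrase closes with a half cadence, which is not stronger than the preceding half cadence; the 3 phrases lack an overall antecedent–consequent design and so form a phrase group.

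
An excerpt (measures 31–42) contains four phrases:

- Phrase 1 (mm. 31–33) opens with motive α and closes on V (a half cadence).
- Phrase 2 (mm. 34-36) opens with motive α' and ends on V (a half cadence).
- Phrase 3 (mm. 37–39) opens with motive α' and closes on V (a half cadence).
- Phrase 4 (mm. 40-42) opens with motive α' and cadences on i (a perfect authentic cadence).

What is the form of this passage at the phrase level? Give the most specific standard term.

Four phrases in two halves: the first half (mm. 31–36) ends with a half cadence, the second (mm. 37-42) with a perfect authentic cadence — a large antecedent–consequent pair, i.e. a double period.
Phrase 3 begins with the same material as phrase 1, making it parallel.

parallel double period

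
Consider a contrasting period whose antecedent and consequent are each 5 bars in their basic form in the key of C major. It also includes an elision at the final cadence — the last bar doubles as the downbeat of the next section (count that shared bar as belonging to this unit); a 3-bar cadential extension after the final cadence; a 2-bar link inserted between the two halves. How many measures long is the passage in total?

15 measures

Basic contrasting period: 5 + 5 = 10 bars.
10 (basic form) + 3 (cadential extension) + 2 (link) = 15.
The elision shares a bar with the next section but does not change this unit's count.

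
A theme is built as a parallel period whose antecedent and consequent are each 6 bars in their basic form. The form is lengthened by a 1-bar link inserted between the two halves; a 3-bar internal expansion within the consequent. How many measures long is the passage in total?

16 measures

Basic parallel period: 6 + 6 = 12 bars.
12 (basic form) + 1 (link) + 3 (internal expansion) = 16.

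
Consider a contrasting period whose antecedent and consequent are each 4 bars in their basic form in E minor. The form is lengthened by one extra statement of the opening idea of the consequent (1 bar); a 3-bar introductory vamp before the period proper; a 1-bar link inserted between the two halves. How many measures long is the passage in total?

13 measures

Basic contrasting period: 4 + 4 = 8 bars.
8 (basic form) + 1 (extra statement) + 3 (introduction) + 1 (link) = 13.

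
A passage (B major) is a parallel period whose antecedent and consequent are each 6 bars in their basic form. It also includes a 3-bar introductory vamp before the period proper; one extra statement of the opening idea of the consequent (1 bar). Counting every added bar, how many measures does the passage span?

16 measures

Basic parallel period: 6 + 6 = 12 bars.
12 (basic form) + 3 (introduction) + 1 (extra statement) = 16.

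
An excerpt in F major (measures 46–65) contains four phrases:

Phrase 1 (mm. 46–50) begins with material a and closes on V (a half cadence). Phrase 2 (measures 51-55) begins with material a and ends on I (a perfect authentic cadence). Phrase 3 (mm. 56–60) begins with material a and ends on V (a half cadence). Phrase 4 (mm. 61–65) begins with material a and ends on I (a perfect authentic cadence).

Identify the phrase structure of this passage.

The cadence pattern HC–PAC–HC–PAC is weak–strong twice, and phrases 3–4 restate phrases 1–2: a period heard twice, not a double period (which would end weakly at phrase 2).

repeated period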